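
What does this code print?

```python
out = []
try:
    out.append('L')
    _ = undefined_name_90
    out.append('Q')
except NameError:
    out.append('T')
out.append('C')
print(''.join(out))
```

Execution trace: 'L' (try body) → 'T' (except NameError) → 'C' (after the try/except). Output: LTC

Answer: LTC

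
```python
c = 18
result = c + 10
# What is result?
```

Trace:
`c = 18` → c = 18
`result = c + 10` → result = 28
So result = 28

Answer: 28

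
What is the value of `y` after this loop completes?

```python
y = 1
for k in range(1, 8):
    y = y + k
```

Start at 1, add 1 through 7
`y` takes the values: 1 → 2 → 4 → 7 → 11 → 16 → 22 → 29

Answer: 29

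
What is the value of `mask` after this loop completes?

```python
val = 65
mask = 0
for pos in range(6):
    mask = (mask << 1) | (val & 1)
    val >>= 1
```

Reverse lowest 6 bits of 65
`mask` takes the values: 0 → 1 → 2 → 4 → 8 → 16 → 32

Answer: 32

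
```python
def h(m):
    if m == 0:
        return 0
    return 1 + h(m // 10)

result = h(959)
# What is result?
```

Count of digits of 959: 3

Answer: 3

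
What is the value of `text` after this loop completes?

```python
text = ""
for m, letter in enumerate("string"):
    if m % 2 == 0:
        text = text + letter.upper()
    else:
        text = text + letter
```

Uppercase even positions in 'string'
`text` takes the values: "" → "S" → "St" → "StR" → "StRi" → "StRiN" → "StRiNg"

Answer: "StRiNg"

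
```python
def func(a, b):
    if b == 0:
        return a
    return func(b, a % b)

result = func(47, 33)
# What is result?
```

func(47, 33) -> func(33, 14) -> func(14, 5) -> func(5, 4) -> func(4, 1) -> func(1, 0) -> 1

Answer: 1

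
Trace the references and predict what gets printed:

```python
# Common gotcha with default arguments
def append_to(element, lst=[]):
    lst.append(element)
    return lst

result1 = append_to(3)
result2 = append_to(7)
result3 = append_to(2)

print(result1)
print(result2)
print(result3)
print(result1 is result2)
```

Key concept: mutable default argument gotcha.
Step by step:
`result1 = append_to(3)` → result1 = [3]
`result2 = append_to(7)` → result1 = [3, 7] (same object as result2); result2 = [3, 7] (same object as result1)
`result3 = append_to(2)` → result1 = [3, 7, 2] (same object as result2, result3); result2 = [3, 7, 2] (same object as result1, result3); result3 = [3, 7, 2] (same object as result1, result2)
`print(result1)` → prints [3, 7, 2]
`print(result2)` → prints [3, 7, 2]
`print(result3)` → prints [3, 7, 2]
`print(result1 is result2)` → prints True

Answer:
[3, 7, 2]
[3, 7, 2]
[3, 7, 2]
True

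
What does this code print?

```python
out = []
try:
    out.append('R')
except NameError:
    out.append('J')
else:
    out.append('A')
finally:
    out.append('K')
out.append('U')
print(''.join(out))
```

Execution trace: 'R' (try body, no exception) → 'A' (else) → 'K' (finally) → 'U' (after the try/except). Output: RAKU

Answer: RAKU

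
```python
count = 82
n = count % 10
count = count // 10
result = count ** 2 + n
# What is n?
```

Trace:
`count = 82` → count = 82
`n = count % 10` → n = 2
`count = count // 10` → count = 8
`result = count ** 2 + n` → result = 66
So n = 2

Answer: 2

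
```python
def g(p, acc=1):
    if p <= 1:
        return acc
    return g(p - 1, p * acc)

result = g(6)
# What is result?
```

Accumulator trace (n, acc): (6, 1) -> (5, 6) -> (4, 30) -> (3, 120) -> (2, 360) -> (1, 720) -> return 720

Answer: 720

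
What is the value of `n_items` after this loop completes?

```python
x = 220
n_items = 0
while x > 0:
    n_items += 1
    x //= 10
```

Count digits by repeated division by 10
`n_items` takes the values: 0 → 1 → 2 → 3

Answer: 3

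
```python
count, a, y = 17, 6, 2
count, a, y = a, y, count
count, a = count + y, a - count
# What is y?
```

Trace:
`count, a, y = 17, 6, 2` → count = 17; a = 6; y = 2
`count, a, y = a, y, count` → count = 6; a = 2; y = 17
`count, a = count + y, a - count` → count = 23; a = -4
So y = 17

Answer: 17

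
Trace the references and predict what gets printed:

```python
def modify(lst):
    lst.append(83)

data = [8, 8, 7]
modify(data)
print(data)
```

Key concept: function modifies passed list.
Step by step:
`data = [8, 8, 7]` → data = [8, 8, 7]
`modify(data)` → data = [8, 8, 7, 83]
`print(data)` → prints [8, 8, 7, 83]

Answer: [8, 8, 7, 83]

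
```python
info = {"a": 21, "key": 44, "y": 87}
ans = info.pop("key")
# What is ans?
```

Trace:
`info = {"a": 21, "key": 44, "y": 87}` → info = {'a': 21, 'key': 44, 'y': 87}
`ans = info.pop("key")` → info = {'a': 21, 'y': 87}; ans = 44
So ans = 44

Answer: 44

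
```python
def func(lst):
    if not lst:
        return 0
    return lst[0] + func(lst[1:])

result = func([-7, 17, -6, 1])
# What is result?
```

(-7) + 17 + (-6) + 1 + 0 = 5

Answer: 5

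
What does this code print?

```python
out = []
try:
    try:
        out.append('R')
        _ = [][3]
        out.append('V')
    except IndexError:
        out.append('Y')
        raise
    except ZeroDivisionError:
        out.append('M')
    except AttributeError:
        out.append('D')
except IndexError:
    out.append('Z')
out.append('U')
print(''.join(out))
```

Execution trace: 'R' (inner try body) → 'Y' (inner except IndexError) → 'Z' (outer except IndexError) → 'U' (after the try/except). Output: RYZU

Answer: RYZU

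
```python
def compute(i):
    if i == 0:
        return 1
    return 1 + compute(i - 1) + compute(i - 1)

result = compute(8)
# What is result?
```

compute(i) = 1 + 2·compute(i-1), compute(0)=1. Closed form: (1+1)·2^8 - 1 = 511.

Answer: 511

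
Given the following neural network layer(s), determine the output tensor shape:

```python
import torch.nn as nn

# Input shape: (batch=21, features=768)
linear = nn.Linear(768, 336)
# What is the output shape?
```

Input: (21, 768) -> Output: (21, 336)

Answer: (21, 336)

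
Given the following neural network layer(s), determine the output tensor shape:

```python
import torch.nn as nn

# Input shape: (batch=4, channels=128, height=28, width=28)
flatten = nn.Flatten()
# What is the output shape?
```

Input: (4, 128, 28, 28) -> Output: (4, 100352)

Answer: (4, 100352)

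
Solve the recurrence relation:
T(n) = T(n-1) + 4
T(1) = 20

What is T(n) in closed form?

Unrolling: T(n) = T(1) + 4·(n-1) = 20 + 4(n-1) = 4n + 16.

Answer: T(n) = 4n + 16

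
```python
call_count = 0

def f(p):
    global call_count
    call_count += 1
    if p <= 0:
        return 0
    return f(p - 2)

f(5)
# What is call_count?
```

Linear recursion stepping by 2: 4 calls from p=5 down to ≤0.

Answer: 4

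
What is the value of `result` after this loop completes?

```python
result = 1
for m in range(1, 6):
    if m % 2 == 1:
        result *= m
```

Product of odd numbers 1 to 5
`result` takes the values: 1 → 3 → 15

Answer: 15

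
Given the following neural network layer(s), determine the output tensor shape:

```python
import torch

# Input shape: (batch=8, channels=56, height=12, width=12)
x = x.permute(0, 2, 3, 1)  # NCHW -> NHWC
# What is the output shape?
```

Input: (8, 56, 12, 12) -> Output: (8, 12, 12, 56)

Answer: (8, 12, 12, 56)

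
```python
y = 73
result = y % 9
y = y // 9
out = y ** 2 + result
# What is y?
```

Trace:
`y = 73` → y = 73
`result = y % 9` → result = 1
`y = y // 9` → y = 8
`out = y ** 2 + result` → out = 65
So y = 8

Answer: 8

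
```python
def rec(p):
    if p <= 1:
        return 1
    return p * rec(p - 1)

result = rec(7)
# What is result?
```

rec(7) = 7 * 6 * 5 * 4 * 3 * 2 * 1 = 5040

Answer: 5040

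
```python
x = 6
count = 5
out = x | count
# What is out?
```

Trace:
`x = 6` → x = 6
`count = 5` → count = 5
`out = x | count` → out = 7
So out = 7

Answer: 7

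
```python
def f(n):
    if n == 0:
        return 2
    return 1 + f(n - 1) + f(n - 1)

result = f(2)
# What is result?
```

f(n) = 1 + 2·f(n-1), f(0)=2. Closed form: (2+1)·2^2 - 1 = 11.

Answer: 11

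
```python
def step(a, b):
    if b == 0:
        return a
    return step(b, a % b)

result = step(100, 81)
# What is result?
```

step(100, 81) -> step(81, 19) -> step(19, 5) -> step(5, 4) -> step(4, 1) -> step(1, 0) -> 1

Answer: 1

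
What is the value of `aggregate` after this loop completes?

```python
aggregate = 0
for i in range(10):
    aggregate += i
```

Sum of 0 to 9 = 45
`aggregate` takes the values: 0 → 1 → 3 → 6 → 10 → 15 → 21 → 28 → 36 → 45

Answer: 45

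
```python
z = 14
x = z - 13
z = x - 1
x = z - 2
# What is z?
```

Trace:
`z = 14` → z = 14
`x = z - 13` → x = 1
`z = x - 1` → z = 0
`x = z - 2` → x = -2
So z = 0

Answer: 0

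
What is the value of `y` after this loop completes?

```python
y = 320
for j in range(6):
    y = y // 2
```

Halve 6 times: 320 // 2^6 = 5
`y` takes the values: 320 → 160 → 80 → 40 → 20 → 10 → 5

Answer: 5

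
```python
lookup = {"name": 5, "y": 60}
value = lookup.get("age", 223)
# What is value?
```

Trace:
`lookup = {"name": 5, "y": 60}` → lookup = {'name': 5, 'y': 60}
`value = lookup.get("age", 223)` → value = 223
So value = 223

Answer: 223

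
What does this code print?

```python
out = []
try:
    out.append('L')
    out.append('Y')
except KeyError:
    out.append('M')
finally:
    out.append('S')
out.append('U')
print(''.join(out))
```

Execution trace: 'L' (try body) → 'Y' (try body, no exception) → 'S' (finally) → 'U' (after the try/except). Output: LYSU

Answer: LYSU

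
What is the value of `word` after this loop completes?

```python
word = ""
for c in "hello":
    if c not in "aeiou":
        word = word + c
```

Remove vowels from 'hello'
`word` takes the values: "" → "h" → "hl" → "hll"

Answer: "hll"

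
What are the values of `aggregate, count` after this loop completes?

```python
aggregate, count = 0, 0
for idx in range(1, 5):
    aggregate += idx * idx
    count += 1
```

Sum of squares and count
`aggregate, count` takes the values: (0, 0) → (1, 0) → (1, 1) → (5, 1) → (5, 2) → (14, 2) → (14, 3) → (30, 3) → (30, 4)

Answer: 30, 4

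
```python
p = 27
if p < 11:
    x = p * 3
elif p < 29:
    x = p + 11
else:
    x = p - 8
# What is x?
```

Trace:
`p = 27` → p = 27
`if p < 11: ...` → p < 11 is False, p < 29 is True → x = 38
So x = 38

Answer: 38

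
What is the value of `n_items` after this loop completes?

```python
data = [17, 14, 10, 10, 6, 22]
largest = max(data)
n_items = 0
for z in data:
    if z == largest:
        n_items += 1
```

Count of max value 22 in [17, 14, 10, 10, 6, 22]
`n_items` takes the values: 0 → 1

Answer: 1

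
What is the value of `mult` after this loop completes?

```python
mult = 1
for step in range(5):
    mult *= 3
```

3^5 = 243
`mult` takes the values: 1 → 3 → 9 → 27 → 81 → 243

Answer: 243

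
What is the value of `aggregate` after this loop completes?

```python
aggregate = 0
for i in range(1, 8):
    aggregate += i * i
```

Sum of squares 1² to 7² = 140
`aggregate` takes the values: 0 → 1 → 5 → 14 → 30 → 55 → 91 → 140

Answer: 140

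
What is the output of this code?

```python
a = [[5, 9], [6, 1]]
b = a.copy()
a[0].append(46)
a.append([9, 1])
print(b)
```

Key concept: shallow copy with nested lists.
Step by step:
`a = [[5, 9], [6, 1]]` → a = [[5, 9], [6, 1]]
`b = a.copy()` → b = [[5, 9], [6, 1]]
`a[0].append(46)` → a = [[5, 9, 46], [6, 1]]; b = [[5, 9, 46], [6, 1]]
`a.append([9, 1])` → a = [[5, 9, 46], [6, 1], [9, 1]]
`print(b)` → prints [[5, 9, 46], [6, 1]]

Answer: [[5, 9, 46], [6, 1]]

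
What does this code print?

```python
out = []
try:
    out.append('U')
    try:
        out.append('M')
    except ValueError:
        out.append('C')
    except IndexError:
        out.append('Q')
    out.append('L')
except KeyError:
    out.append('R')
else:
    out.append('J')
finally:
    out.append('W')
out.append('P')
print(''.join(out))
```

Execution trace: 'U' (try body) → 'M' (inner try body, no exception) → 'L' (try body, no exception) → 'J' (else) → 'W' (finally) → 'P' (after the try/except). Output: UMLJWP

Answer: UMLJWP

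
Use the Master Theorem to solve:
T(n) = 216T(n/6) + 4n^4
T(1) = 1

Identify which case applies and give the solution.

a=216, b=6, f(n)=4n^4. log_6(216) = 3. Since c=4 > 3 and the regularity condition holds (216(n/6)^4 = (216/6^4)n^4 with 216/6^4 < 1), Case 3 applies: T(n) = Θ(f(n)) = O(n^4).

Answer: O(n^4) - Case 3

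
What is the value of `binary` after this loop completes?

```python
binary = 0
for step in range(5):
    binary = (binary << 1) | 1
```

Build 5 consecutive 1-bits: 0b11111
`binary` takes the values: 0 → 1 → 3 → 7 → 15 → 31

Answer: 31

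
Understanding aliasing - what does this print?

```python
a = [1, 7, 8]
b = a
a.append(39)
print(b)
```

Key concept: basic list aliasing.
Step by step:
`a = [1, 7, 8]` → a = [1, 7, 8]
`b = a` → b = [1, 7, 8] (same object as a)
`a.append(39)` → a = [1, 7, 8, 39] (same object as b); b = [1, 7, 8, 39] (same object as a)
`print(b)` → prints [1, 7, 8, 39]

Answer: [1, 7, 8, 39]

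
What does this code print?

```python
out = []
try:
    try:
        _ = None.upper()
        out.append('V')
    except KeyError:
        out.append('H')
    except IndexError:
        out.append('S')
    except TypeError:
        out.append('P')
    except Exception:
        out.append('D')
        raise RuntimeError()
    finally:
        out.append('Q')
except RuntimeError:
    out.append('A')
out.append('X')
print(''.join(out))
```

Execution trace: 'D' (inner except Exception) → 'Q' (inner finally) → 'A' (outer except RuntimeError) → 'X' (after the try/except). Output: DQAX

Answer: DQAX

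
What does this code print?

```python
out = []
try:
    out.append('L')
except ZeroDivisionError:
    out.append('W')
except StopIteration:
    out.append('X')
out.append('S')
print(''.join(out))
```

Execution trace: 'L' (try body, no exception) → 'S' (after the try/except). Output: LS

Answer: LS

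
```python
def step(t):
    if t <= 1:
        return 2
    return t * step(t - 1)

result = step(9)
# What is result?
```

step(9) = 9 * 8 * 7 * 6 * 5 * 4 * 3 * 2 * 2 = 725760

Answer: 725760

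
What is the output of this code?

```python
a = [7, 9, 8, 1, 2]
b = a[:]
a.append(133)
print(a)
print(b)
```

Key concept: slice [:] creates copy.
Step by step:
`a = [7, 9, 8, 1, 2]` → a = [7, 9, 8, 1, 2]
`b = a[:]` → b = [7, 9, 8, 1, 2]
`a.append(133)` → a = [7, 9, 8, 1, 2, 133]
`print(a)` → prints [7, 9, 8, 1, 2, 133]
`print(b)` → prints [7, 9, 8, 1, 2]

Answer:
[7, 9, 8, 1, 2, 133]
[7, 9, 8, 1, 2]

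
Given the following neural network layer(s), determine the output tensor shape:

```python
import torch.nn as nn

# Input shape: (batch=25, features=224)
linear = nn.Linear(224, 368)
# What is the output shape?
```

Input: (25, 224) -> Output: (25, 368)

Answer: (25, 368)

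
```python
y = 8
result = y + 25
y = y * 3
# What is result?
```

Trace:
`y = 8` → y = 8
`result = y + 25` → result = 33
`y = y * 3` → y = 24
So result = 33

Answer: 33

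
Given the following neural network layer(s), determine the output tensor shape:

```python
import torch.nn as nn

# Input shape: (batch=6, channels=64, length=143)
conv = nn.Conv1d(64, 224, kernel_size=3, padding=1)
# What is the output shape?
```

Input: (6, 64, 143) -> Output: (6, 224, 143)

Answer: (6, 224, 143)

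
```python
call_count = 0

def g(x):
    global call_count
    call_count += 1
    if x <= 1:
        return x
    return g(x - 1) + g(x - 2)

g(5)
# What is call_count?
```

Calls(x) = 1 + Calls(x-1) + Calls(x-2); Calls(0)=Calls(1)=1. For x=5 this gives 15.

Answer: 15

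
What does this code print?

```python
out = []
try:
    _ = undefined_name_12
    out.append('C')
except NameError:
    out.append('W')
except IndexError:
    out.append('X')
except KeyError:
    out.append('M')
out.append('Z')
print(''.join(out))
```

Execution trace: 'W' (except NameError) → 'Z' (after the try/except). Output: WZ

Answer: WZ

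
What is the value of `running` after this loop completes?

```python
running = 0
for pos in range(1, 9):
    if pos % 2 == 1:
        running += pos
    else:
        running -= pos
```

Add odd, subtract even
`running` takes the values: 0 → 1 → -1 → 2 → -2 → 3 → -3 → 4 → -4

Answer: -4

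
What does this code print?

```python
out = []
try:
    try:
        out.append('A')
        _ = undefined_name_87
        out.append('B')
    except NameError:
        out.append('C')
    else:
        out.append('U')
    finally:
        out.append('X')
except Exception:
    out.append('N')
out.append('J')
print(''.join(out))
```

Execution trace: 'A' (inner try body) → 'C' (inner except NameError) → 'X' (inner finally) → 'J' (after the try/except). Output: ACXJ

Answer: ACXJ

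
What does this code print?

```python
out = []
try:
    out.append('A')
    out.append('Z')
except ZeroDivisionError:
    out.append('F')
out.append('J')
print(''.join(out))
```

Execution trace: 'A' (try body) → 'Z' (try body, no exception) → 'J' (after the try/except). Output: AZJ

Answer: AZJ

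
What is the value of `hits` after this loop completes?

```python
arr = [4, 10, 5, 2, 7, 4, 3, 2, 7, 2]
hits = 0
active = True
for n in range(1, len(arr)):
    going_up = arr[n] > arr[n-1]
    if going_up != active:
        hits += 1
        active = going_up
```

Count direction changes in [4, 10, 5, 2, 7, 4, 3, 2, 7, 2]
`hits` takes the values: 0 → 1 → 2 → 3 → 4 → 5

Answer: 5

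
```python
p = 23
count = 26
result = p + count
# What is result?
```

Trace:
`p = 23` → p = 23
`count = 26` → count = 26
`result = p + count` → result = 49
So result = 49

Answer: 49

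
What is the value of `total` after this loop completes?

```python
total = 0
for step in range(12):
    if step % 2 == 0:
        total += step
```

Sum of even numbers 0 to 11
`total` takes the values: 0 → 2 → 6 → 12 → 20 → 30

Answer: 30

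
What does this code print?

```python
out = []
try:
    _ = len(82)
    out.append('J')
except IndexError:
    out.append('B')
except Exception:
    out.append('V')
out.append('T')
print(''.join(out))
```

Execution trace: 'V' (except Exception) → 'T' (after the try/except). Output: VT

Answer: VT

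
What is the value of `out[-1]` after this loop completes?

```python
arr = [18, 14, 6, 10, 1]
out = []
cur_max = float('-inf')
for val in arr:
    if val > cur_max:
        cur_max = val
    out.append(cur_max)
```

Running max ends at 18
`out` takes the values: [] → [18] → [18, 18] → [18, 18, 18] → [18, 18, 18, 18] → [18, 18, 18, 18, 18]
So `out[-1]` = 18

Answer: 18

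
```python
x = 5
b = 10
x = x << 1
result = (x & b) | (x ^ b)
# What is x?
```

Trace:
`x = 5` → x = 5
`b = 10` → b = 10
`x = x << 1` → x = 10
`result = (x & b) | (x ^ b)` → result = 10
So x = 10

Answer: 10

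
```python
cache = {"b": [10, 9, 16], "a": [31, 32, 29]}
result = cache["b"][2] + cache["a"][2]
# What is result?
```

Trace:
`cache = {"b": [10, 9, 16], "a": [31, 32, 29]}` → cache = {'b': [10, 9, 16], 'a': [31, 32, 29]}
`result = cache["b"][2] + cache["a"][2]` → result = 45
So result = 45

Answer: 45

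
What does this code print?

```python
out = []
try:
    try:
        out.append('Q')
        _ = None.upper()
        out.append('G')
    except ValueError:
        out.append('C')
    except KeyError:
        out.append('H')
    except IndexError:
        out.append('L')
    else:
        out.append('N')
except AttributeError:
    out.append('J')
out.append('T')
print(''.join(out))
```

Execution trace: 'Q' (try body) → 'J' (outer except AttributeError) → 'T' (after the try/except). Output: QJT

Answer: QJT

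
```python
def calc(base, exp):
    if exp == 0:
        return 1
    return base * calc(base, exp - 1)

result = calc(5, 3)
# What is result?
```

calc(5, 3) = 5 * 5 * 5 = 125

Answer: 125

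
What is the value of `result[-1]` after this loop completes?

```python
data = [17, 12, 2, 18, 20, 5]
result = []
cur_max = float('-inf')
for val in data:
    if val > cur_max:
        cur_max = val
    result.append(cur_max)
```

Running max ends at 20
`result` takes the values: [] → [17] → [17, 17] → [17, 17, 17] → [17, 17, 17, 18] → [17, 17, 17, 18, 20] → [17, 17, 17, 18, 20, 20]
So `result[-1]` = 20

Answer: 20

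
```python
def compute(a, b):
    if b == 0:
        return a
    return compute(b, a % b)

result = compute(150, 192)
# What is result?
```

compute(150, 192) -> compute(192, 150) -> compute(150, 42) -> compute(42, 24) -> compute(24, 18) -> compute(18, 6) -> compute(6, 0) -> 6

Answer: 6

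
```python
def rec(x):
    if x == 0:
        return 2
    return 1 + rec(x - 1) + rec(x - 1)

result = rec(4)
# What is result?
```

rec(x) = 1 + 2·rec(x-1), rec(0)=2. Closed form: (2+1)·2^4 - 1 = 47.

Answer: 47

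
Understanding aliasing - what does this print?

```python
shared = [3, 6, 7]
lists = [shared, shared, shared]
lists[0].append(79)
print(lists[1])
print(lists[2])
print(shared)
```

Key concept: list of same reference.
Step by step:
`shared = [3, 6, 7]` → shared = [3, 6, 7]
`lists = [shared, shared, shared]` → lists = [[3, 6, 7], [3, 6, 7], [3, 6, 7]]
`lists[0].append(79)` → shared = [3, 6, 7, 79]; lists = [[3, 6, 7, 79], [3, 6, 7, 79], [3, 6, 7, 79]]
`print(lists[1])` → prints [3, 6, 7, 79]
`print(lists[2])` → prints [3, 6, 7, 79]
`print(shared)` → prints [3, 6, 7, 79]

Answer:
[3, 6, 7, 79]
[3, 6, 7, 79]
[3, 6, 7, 79]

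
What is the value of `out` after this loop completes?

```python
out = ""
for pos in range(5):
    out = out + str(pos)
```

Concatenate digits 0 to 4
`out` takes the values: "" → "0" → "01" → "012" → "0123" → "01234"

Answer: "01234"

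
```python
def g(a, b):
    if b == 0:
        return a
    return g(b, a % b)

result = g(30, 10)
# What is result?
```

g(30, 10) -> g(10, 0) -> 10

Answer: 10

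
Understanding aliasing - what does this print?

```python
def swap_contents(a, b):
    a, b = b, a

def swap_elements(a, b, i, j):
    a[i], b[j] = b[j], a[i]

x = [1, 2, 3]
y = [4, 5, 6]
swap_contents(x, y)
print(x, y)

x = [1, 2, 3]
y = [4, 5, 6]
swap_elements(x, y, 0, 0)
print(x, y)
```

Key concept: parameter rebinding vs mutation.
Step by step:
`x = [1, 2, 3]` → x = [1, 2, 3]
`y = [4, 5, 6]` → y = [4, 5, 6]
`swap_contents(x, y)` → no visible change to tracked variables
`print(x, y)` → prints [1, 2, 3] [4, 5, 6]
`x = [1, 2, 3]` → x = [1, 2, 3]
`y = [4, 5, 6]` → y = [4, 5, 6]
`swap_elements(x, y, 0, 0)` → x = [4, 2, 3]; y = [1, 5, 6]
`print(x, y)` → prints [4, 2, 3] [1, 5, 6]

Answer:
[1, 2, 3] [4, 5, 6]
[4, 2, 3] [1, 5, 6]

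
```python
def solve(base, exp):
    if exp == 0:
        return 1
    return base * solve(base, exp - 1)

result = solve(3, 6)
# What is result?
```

solve(3, 6) = 3 * 3 * 3 * 3 * 3 * 3 = 729

Answer: 729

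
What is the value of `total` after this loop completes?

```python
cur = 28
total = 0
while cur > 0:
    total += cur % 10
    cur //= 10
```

Sum digits of 28
`total` takes the values: 0 → 8 → 10

Answer: 10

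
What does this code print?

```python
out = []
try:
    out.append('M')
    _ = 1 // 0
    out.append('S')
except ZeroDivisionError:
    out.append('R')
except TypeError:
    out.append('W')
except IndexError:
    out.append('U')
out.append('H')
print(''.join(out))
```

Execution trace: 'M' (try body) → 'R' (except ZeroDivisionError) → 'H' (after the try/except). Output: MRH

Answer: MRH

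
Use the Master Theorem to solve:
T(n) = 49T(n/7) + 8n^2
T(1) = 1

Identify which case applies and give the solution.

a=49, b=7, f(n)=8n^2. log_7(49) = 2. Since c=2 = 2, Case 2 applies: T(n) = Θ(n^log_b(a) · log n) = O(n^2 log n).

Answer: O(n^2 log n) - Case 2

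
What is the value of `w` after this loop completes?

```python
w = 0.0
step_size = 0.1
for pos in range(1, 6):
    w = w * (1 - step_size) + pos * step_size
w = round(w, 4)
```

Moving average with lr=0.1
`w` takes the values: 0.0 → 0.1 → 0.29 → 0.561 → 0.9049 → 1.31441 → 1.3144

Answer: 1.3144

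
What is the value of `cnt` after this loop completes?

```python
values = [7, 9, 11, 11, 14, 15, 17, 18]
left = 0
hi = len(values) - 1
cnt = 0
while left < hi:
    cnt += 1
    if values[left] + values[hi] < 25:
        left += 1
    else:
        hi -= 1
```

Steps to find pair summing to 25
`cnt` takes the values: 0 → 1 → 2 → 3 → 4 → 5 → 6 → 7

Answer: 7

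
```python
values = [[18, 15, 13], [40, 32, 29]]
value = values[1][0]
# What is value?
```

Trace:
`values = [[18, 15, 13], [40, 32, 29]]` → values = [[18, 15, 13], [40, 32, 29]]
`value = values[1][0]` → value = 40
So value = 40

Answer: 40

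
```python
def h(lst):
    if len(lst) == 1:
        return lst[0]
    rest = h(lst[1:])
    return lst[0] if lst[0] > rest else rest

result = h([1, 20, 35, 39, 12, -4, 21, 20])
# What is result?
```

Recursive max over [1, 20, 35, 39, 12, -4, 21, 20] = 39

Answer: 39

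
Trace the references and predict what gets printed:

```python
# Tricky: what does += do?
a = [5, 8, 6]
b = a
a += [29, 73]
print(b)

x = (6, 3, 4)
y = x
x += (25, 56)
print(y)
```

Key concept: += behavior differs for mutable vs immutable.
Step by step:
`a = [5, 8, 6]` → a = [5, 8, 6]
`b = a` → b = [5, 8, 6] (same object as a)
`a += [29, 73]` → a = [5, 8, 6, 29, 73] (same object as b); b = [5, 8, 6, 29, 73] (same object as a)
`print(b)` → prints [5, 8, 6, 29, 73]
`x = (6, 3, 4)` → x = (6, 3, 4)
`y = x` → y = (6, 3, 4)
`x += (25, 56)` → x = (6, 3, 4, 25, 56)
`print(y)` → prints (6, 3, 4)

Answer:
[5, 8, 6, 29, 73]
(6, 3, 4)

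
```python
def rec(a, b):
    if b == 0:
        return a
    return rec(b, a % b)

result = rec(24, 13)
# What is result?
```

rec(24, 13) -> rec(13, 11) -> rec(11, 2) -> rec(2, 1) -> rec(1, 0) -> 1

Answer: 1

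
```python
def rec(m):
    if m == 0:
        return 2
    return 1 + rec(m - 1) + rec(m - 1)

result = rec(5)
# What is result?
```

rec(m) = 1 + 2·rec(m-1), rec(0)=2. Closed form: (2+1)·2^5 - 1 = 95.

Answer: 95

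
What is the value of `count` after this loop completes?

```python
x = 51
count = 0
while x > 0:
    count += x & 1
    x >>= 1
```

Count set bits in 51 (binary: 0b110011)
`count` takes the values: 0 → 1 → 2 → 3 → 4

Answer: 4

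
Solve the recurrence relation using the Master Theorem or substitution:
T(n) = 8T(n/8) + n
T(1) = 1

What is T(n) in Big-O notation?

By Master Theorem: a=8, b=8, f(n)=n. Since log_8(8) = 1 and f(n) = Θ(n^1), Case 2 applies. T(n) = O(n log n).

Answer: O(n log n)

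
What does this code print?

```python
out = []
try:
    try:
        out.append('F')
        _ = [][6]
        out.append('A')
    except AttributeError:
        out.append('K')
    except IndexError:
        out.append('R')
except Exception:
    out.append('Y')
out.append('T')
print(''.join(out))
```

Execution trace: 'F' (inner try body) → 'R' (inner except IndexError) → 'T' (after the try/except). Output: FRT

Answer: FRT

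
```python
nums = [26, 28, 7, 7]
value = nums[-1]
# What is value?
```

Trace:
`nums = [26, 28, 7, 7]` → nums = [26, 28, 7, 7]
`value = nums[-1]` → value = 7
So value = 7

Answer: 7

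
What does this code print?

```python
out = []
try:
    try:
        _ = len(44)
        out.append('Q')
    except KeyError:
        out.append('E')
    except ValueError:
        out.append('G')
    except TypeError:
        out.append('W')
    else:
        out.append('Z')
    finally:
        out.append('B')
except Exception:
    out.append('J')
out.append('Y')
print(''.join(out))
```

Execution trace: 'W' (inner except TypeError) → 'B' (inner finally) → 'Y' (after the try/except). Output: WBY

Answer: WBY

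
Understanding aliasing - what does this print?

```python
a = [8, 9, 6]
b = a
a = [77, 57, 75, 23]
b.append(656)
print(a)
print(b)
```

Key concept: rebinding vs mutation: a is rebound to a new list, b still points at the original.
Step by step:
`a = [8, 9, 6]` → a = [8, 9, 6]
`b = a` → b = [8, 9, 6] (same object as a)
`a = [77, 57, 75, 23]` → a = [77, 57, 75, 23]
`b.append(656)` → b = [8, 9, 6, 656]
`print(a)` → prints [77, 57, 75, 23]
`print(b)` → prints [8, 9, 6, 656]

Answer:
[77, 57, 75, 23]
[8, 9, 6, 656]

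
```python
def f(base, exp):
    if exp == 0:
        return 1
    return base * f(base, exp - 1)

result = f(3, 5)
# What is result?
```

f(3, 5) = 3 * 3 * 3 * 3 * 3 = 243

Answer: 243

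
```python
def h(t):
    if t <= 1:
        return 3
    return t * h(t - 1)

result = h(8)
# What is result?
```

h(8) = 8 * 7 * 6 * 5 * 4 * 3 * 2 * 3 = 120960

Answer: 120960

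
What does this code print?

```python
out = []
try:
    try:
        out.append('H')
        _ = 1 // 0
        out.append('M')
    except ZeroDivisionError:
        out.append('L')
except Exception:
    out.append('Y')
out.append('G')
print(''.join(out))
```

Execution trace: 'H' (inner try body) → 'L' (inner except ZeroDivisionError) → 'G' (after the try/except). Output: HLG

Answer: HLG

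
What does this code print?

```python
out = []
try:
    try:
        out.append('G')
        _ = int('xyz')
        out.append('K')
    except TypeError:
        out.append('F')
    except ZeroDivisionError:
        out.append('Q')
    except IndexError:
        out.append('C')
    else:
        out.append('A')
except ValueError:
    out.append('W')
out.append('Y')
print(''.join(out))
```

Execution trace: 'G' (inner try body) → 'W' (outer except ValueError) → 'Y' (after the try/except). Output: GWY

Answer: GWY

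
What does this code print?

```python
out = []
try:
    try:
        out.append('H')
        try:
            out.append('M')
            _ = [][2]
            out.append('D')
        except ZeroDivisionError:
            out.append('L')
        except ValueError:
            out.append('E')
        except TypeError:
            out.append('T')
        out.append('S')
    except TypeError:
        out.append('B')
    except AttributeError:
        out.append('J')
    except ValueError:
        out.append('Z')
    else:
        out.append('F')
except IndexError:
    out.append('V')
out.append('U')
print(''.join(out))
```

Execution trace: 'H' (try body) → 'M' (inner try body) → 'V' (outer except IndexError) → 'U' (after the try/except). Output: HMVU

Answer: HMVU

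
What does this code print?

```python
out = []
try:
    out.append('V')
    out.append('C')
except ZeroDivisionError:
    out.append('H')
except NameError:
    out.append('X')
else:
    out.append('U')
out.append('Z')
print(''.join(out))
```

Execution trace: 'V' (try body) → 'C' (try body, no exception) → 'U' (else) → 'Z' (after the try/except). Output: VCUZ

Answer: VCUZ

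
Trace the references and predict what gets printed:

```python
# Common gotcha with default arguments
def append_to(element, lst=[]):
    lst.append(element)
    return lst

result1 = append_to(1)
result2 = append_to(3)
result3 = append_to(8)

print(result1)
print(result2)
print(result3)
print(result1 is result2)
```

Key concept: mutable default argument gotcha.
Step by step:
`result1 = append_to(1)` → result1 = [1]
`result2 = append_to(3)` → result1 = [1, 3] (same object as result2); result2 = [1, 3] (same object as result1)
`result3 = append_to(8)` → result1 = [1, 3, 8] (same object as result2, result3); result2 = [1, 3, 8] (same object as result1, result3); result3 = [1, 3, 8] (same object as result1, result2)
`print(result1)` → prints [1, 3, 8]
`print(result2)` → prints [1, 3, 8]
`print(result3)` → prints [1, 3, 8]
`print(result1 is result2)` → prints True

Answer:
[1, 3, 8]
[1, 3, 8]
[1, 3, 8]
True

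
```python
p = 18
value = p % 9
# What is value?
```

Trace:
`p = 18` → p = 18
`value = p % 9` → value = 0
So value = 0

Answer: 0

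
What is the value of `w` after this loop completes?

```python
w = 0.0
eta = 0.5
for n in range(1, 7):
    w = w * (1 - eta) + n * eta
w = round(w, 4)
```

Moving average with lr=0.5
`w` takes the values: 0.0 → 0.5 → 1.25 → 2.125 → 3.0625 → 4.03125 → 5.015625 → 5.0156

Answer: 5.0156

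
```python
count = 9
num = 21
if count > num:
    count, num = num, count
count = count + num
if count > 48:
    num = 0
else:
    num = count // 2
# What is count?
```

Trace:
`count = 9` → count = 9
`num = 21` → num = 21
`if count > num: ...` → count > num is False → no variable changes
`count = count + num` → count = 30
`if count > 48: ...` → count > 48 is False, take else branch → num = 15
So count = 30

Answer: 30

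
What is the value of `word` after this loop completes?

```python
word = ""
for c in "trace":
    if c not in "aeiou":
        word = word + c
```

Remove vowels from 'trace'
`word` takes the values: "" → "t" → "tr" → "trc"

Answer: "trc"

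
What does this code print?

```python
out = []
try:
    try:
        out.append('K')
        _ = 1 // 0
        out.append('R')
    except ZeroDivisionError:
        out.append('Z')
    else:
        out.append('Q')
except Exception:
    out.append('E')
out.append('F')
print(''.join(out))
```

Execution trace: 'K' (inner try body) → 'Z' (inner except ZeroDivisionError) → 'F' (after the try/except). Output: KZF

Answer: KZF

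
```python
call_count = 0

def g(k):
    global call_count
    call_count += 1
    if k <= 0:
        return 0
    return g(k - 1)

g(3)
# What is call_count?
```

Linear recursion stepping by 1: 4 calls from k=3 down to ≤0.

Answer: 4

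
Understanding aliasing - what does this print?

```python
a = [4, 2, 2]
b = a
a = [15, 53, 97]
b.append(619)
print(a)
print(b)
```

Key concept: rebinding vs mutation: a is rebound to a new list, b still points at the original.
Step by step:
`a = [4, 2, 2]` → a = [4, 2, 2]
`b = a` → b = [4, 2, 2] (same object as a)
`a = [15, 53, 97]` → a = [15, 53, 97]
`b.append(619)` → b = [4, 2, 2, 619]
`print(a)` → prints [15, 53, 97]
`print(b)` → prints [4, 2, 2, 619]

Answer:
[15, 53, 97]
[4, 2, 2, 619]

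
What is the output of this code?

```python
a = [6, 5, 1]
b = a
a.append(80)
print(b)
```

Key concept: basic list aliasing.
Step by step:
`a = [6, 5, 1]` → a = [6, 5, 1]
`b = a` → b = [6, 5, 1] (same object as a)
`a.append(80)` → a = [6, 5, 1, 80] (same object as b); b = [6, 5, 1, 80] (same object as a)
`print(b)` → prints [6, 5, 1, 80]

Answer: [6, 5, 1, 80]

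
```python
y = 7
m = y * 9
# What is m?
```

Trace:
`y = 7` → y = 7
`m = y * 9` → m = 63
So m = 63

Answer: 63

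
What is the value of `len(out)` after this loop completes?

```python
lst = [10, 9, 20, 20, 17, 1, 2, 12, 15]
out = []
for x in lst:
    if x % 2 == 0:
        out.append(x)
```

Count even numbers in [10, 9, 20, 20, 17, 1, 2, 12, 15]
`out` takes the values: [] → [10] → [10, 20] → [10, 20, 20] → [10, 20, 20, 2] → [10, 20, 20, 2, 12]
So `len(out)` = 5

Answer: 5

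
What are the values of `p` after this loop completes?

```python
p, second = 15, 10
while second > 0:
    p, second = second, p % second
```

GCD of 15 and 10
`p` takes the values: 15 → 10 → 5

Answer: 5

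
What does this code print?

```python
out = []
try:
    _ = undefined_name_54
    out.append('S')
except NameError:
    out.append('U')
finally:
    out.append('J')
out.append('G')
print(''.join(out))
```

Execution trace: 'U' (except NameError) → 'J' (finally) → 'G' (after the try/except). Output: UJG

Answer: UJG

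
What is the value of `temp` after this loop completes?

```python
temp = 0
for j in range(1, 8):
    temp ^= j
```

XOR of 1 to 7
`temp` takes the values: 0 → 1 → 3 → 0 → 4 → 1 → 7 → 0

Answer: 0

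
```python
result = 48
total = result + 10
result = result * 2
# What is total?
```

Trace:
`result = 48` → result = 48
`total = result + 10` → total = 58
`result = result * 2` → result = 96
So total = 58

Answer: 58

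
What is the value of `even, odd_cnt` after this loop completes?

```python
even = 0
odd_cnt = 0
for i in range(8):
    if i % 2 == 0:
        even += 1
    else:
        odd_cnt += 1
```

Count evens and odds in range(8)
`even, odd_cnt` takes the values: (0, 0) → (1, 0) → (1, 1) → (2, 1) → (2, 2) → (3, 2) → (3, 3) → (4, 3) → (4, 4)

Answer: 4, 4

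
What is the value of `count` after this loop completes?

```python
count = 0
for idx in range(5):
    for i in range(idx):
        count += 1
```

Triangle number: 0+1+2+...+4
`count` takes the values: 0 → 1 → 2 → 3 → 4 → 5 → 6 → 7 → 8 → 9 → 10

Answer: 10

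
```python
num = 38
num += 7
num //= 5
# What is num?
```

Trace:
`num = 38` → num = 38
`num += 7` → num = 45
`num //= 5` → num = 9
So num = 9

Answer: 9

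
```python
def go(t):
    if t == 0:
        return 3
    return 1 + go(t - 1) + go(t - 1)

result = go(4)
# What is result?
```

go(t) = 1 + 2·go(t-1), go(0)=3. Closed form: (3+1)·2^4 - 1 = 63.

Answer: 63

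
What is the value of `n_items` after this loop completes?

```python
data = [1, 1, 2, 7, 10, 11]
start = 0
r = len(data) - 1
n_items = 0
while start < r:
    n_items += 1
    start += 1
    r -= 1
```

Iterations until pointers meet (list length 6)
`n_items` takes the values: 0 → 1 → 2 → 3

Answer: 3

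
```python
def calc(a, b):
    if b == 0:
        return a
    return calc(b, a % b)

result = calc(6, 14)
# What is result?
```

calc(6, 14) -> calc(14, 6) -> calc(6, 2) -> calc(2, 0) -> 2

Answer: 2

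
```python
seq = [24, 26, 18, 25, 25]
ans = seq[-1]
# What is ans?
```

Trace:
`seq = [24, 26, 18, 25, 25]` → seq = [24, 26, 18, 25, 25]
`ans = seq[-1]` → ans = 25
So ans = 25

Answer: 25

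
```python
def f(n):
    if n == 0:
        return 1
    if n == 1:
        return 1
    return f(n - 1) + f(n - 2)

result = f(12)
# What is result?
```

Build up from base cases: f(0)=1, f(1)=1, f(2)=2, f(3)=3, f(4)=5, f(5)=8, f(6)=13, ..., f(12)=233

Answer: 233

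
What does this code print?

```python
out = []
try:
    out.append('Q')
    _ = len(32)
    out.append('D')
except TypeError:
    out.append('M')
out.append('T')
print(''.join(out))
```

Execution trace: 'Q' (try body) → 'M' (except TypeError) → 'T' (after the try/except). Output: QMT

Answer: QMT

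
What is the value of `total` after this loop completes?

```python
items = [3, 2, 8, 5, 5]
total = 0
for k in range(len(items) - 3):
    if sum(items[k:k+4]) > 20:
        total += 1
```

Count windows with sum > 20
`total` takes the values: 0

Answer: 0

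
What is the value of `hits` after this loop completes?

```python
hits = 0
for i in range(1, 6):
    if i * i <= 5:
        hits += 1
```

Count numbers where i² ≤ 5
`hits` takes the values: 0 → 1 → 2

Answer: 2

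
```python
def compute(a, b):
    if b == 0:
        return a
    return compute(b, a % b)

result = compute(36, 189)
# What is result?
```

compute(36, 189) -> compute(189, 36) -> compute(36, 9) -> compute(9, 0) -> 9

Answer: 9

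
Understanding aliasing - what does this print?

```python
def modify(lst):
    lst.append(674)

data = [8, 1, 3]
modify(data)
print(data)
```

Key concept: function modifies passed list.
Step by step:
`data = [8, 1, 3]` → data = [8, 1, 3]
`modify(data)` → data = [8, 1, 3, 674]
`print(data)` → prints [8, 1, 3, 674]

Answer: [8, 1, 3, 674]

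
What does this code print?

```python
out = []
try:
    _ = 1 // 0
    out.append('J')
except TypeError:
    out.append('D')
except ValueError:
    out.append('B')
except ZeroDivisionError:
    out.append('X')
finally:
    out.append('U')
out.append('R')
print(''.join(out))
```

Execution trace: 'X' (except ZeroDivisionError) → 'U' (finally) → 'R' (after the try/except). Output: XUR

Answer: XUR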